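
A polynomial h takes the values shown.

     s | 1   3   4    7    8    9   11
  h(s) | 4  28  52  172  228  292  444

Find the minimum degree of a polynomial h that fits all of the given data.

Divided differences on the nodes 1, 3, 4, 7, 8, 9, 11:
  order 0: 4  28  52  172  228  292  444
  order 1: 12  24  40  56  64  76
  order 2: 4  4  4  4  4
  order 3: 0  0  0  0
  order 4: 0  0  0
  order 5: 0  0
  order 6: 0
The order-2 divided differences are all 4 (nonzero) and every higher order vanishes, so the data lies on a polynomial of degree exactly 2.

2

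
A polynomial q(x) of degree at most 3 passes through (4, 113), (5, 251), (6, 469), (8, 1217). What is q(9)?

1783

Write q(x) = ax^3 + bx^2 + cx + d. Substituting each data point gives a linear system:
  64a + 16b + 4c + d = 113
  125a + 25b + 5c + d = 251
  216a + 36b + 6c + d = 469
  512a + 64b + 8c + d = 1217
Solving the system yields a = 3, b = -5, c = 0, d = 1.
So q(x) = 3x³ - 5x² + 1.
Then q(9) = 1783.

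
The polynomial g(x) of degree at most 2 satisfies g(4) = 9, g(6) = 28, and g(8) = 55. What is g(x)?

g(x) = x^2 - (1/2)x - 5

Write g(x) = ax^2 + bx + c. Substituting each data point gives a linear system:
  16a + 4b + c = 9
  36a + 6b + c = 28
  64a + 8b + c = 55
Solving the system yields a = 1, b = -1/2, c = -5.
So g(x) = x^2 - (1/2)x - 5.
Check: g(4) = 9. ✓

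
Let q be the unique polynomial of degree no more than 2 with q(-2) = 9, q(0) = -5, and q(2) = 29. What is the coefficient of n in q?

Write q(n) = an^2 + bn + c. Substituting each data point gives a linear system:
  4a - 2b + c = 9
  c = -5
  4a + 2b + c = 29
Solving the system yields a = 6, b = 5, c = -5.
So q(n) = 6n² + 5n - 5.
The coefficient of n is 5.

5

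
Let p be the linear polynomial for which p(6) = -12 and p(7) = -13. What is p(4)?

Using the Lagrange interpolation formula with nodes 6, 7:
  L_0(u) = (u - 7) / -1
  L_1(u) = (u - 6) / 1
Then p(u) = -12·L_0(u) - 13·L_1(u).
Expanding and collecting terms gives p(u) = -u - 6.
Evaluating at u = 4: p(4) = -10.

-10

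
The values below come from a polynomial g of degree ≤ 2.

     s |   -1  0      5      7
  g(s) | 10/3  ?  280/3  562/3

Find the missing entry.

-5/3

The 3 known points determine the degree-2 polynomial uniquely.
Write g(s) = as^2 + bs + c. Substituting each data point gives a linear system:
  a - b + c = 10/3
  25a + 5b + c = 280/3
  49a + 7b + c = 562/3
Solving the system yields a = 4, b = -1, c = -5/3.
So g(s) = 4s² - s - 5/3.
Then g(0) = -5/3.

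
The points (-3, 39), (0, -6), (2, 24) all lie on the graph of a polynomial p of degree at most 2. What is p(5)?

Using the Lagrange interpolation formula with nodes -3, 0, 2:
  L_0(u) = u(u - 2) / 15
  L_1(u) = (u + 3)(u - 2) / -6
  L_2(u) = (u + 3)u / 10
Then p(u) = 39·L_0(u) - 6·L_1(u) + 24·L_2(u).
Expanding and collecting terms gives p(u) = 6u^2 + 3u - 6.
Evaluating at u = 5: p(5) = 159.

159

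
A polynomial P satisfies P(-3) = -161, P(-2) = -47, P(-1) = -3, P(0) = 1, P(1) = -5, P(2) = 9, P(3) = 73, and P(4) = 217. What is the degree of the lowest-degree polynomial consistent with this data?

Forward differences of the values at s = -3, -2, -1, 0, 1, 2, 3, 4:
  P  : -161  -47  -3  1  -5  9  73  217
  Δ  : 114  44  4  -6  14  64  144
  Δ^2: -70  -40  -10  20  50  80
  Δ^3: 30  30  30  30  30
  Δ^4: 0  0  0  0
  Δ^5: 0  0  0
  Δ^6: 0  0
  Δ^7: 0
The third differences are constant (30) and nonzero, while all higher differences vanish, so the minimal degree is 3.

3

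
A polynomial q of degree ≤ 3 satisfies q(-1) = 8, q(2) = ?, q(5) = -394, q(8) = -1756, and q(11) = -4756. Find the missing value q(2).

On equispaced nodes a degree-3 polynomial has vanishing fourth forward difference, so
  q(-1) - 4·q(2) + 6·q(5) - 4·q(8) + q(11) = 0.
Substituting the known values and solving for q(2):
  -4·q(2) = 88
  q(2) = -22.

-22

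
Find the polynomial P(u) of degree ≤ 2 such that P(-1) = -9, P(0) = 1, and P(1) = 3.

P(u) = -4u^2 + 6u + 1

Write P(u) = au^2 + bu + c. Substituting each data point gives a linear system:
  a - b + c = -9
  c = 1
  a + b + c = 3
Solving the system yields a = -4, b = 6, c = 1.
So P(u) = -4u² + 6u + 1.
Check: P(-1) = -9. ✓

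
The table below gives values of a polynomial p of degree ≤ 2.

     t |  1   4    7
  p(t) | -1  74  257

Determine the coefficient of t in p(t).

-5

Write p(t) = at^2 + bt + c. Substituting each data point gives a linear system:
  a + b + c = -1
  16a + 4b + c = 74
  49a + 7b + c = 257
Solving the system yields a = 6, b = -5, c = -2.
So p(t) = 6t^2 - 5t - 2.
The coefficient of t is -5.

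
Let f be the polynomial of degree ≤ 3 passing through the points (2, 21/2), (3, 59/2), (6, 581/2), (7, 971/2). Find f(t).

f(t) = 2t^3 - 5t^2 + 6t + 5/2

Using the Lagrange interpolation formula with nodes 2, 3, 6, 7:
  L_0(t) = (t - 3)(t - 6)(t - 7) / -20
  L_1(t) = (t - 2)(t - 6)(t - 7) / 12
  L_2(t) = (t - 2)(t - 3)(t - 7) / -12
  L_3(t) = (t - 2)(t - 3)(t - 6) / 20
Then f(t) = 21/2·L_0(t) + 59/2·L_1(t) + 581/2·L_2(t) + 971/2·L_3(t).
Expanding and collecting terms gives f(t) = 2t^3 - 5t^2 + 6t + 5/2.
Check: f(6) = 581/2. ✓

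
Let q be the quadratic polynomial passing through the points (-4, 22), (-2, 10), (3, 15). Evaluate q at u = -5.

31

Using the Lagrange interpolation formula with nodes -4, -2, 3:
  L_0(u) = (u + 2)(u - 3) / 14
  L_1(u) = (u + 4)(u - 3) / -10
  L_2(u) = (u + 4)(u + 2) / 35
Then q(u) = 22·L_0(u) + 10·L_1(u) + 15·L_2(u).
Expanding and collecting terms gives q(u) = u^2 + 6.
Evaluating at u = -5: q(-5) = 31.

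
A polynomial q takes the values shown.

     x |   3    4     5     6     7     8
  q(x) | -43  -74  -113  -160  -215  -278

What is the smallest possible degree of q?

2

Forward differences of the values at x = 3, 4, 5, 6, 7, 8:
  q  : -43  -74  -113  -160  -215  -278
  Δ  : -31  -39  -47  -55  -63
  Δ^2: -8  -8  -8  -8
  Δ^3: 0  0  0
  Δ^4: 0  0
  Δ^5: 0
The second differences are constant (-8) and nonzero, while all higher differences vanish, so the minimal degree is 2.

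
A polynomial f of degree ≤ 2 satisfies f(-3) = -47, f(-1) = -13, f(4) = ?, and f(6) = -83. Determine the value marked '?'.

-33

The 3 known points determine the degree-2 polynomial uniquely.
Write f(t) = at^2 + bt + c. Substituting each data point gives a linear system:
  9a - 3b + c = -47
  a - b + c = -13
  36a + 6b + c = -83
Solving the system yields a = -3, b = 5, c = -5.
So f(t) = -3t^2 + 5t - 5.
Then f(4) = -33.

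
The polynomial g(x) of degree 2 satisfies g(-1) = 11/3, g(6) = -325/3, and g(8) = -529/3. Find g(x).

g(x) = -2x^2 - 6x - 1/3

Using the Lagrange interpolation formula with nodes -1, 6, 8:
  L_0(x) = (x - 6)(x - 8) / 63
  L_1(x) = (x + 1)(x - 8) / -14
  L_2(x) = (x + 1)(x - 6) / 18
Then g(x) = 11/3·L_0(x) - 325/3·L_1(x) - 529/3·L_2(x).
Expanding and collecting terms gives g(x) = -2x^2 - 6x - 1/3.
Check: g(-1) = 11/3. ✓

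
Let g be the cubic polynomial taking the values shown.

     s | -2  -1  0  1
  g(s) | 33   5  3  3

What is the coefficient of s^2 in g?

Write g(s) = as^3 + bs^2 + cs + d. Substituting each data point gives a linear system:
  -8a + 4b - 2c + d = 33
  -a + b - c + d = 5
  d = 3
  a + b + c + d = 3
Solving the system yields a = -4, b = 1, c = 3, d = 3.
So g(s) = -4s^3 + s^2 + 3s + 3.
The coefficient of s^2 is 1.

1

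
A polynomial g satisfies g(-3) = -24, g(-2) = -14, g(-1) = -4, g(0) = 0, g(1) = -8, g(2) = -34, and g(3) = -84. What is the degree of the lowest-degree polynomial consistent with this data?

Forward differences of the values at u = -3, -2, -1, 0, 1, 2, 3:
  g  : -24  -14  -4  0  -8  -34  -84
  Δ  : 10  10  4  -8  -26  -50
  Δ^2: 0  -6  -12  -18  -24
  Δ^3: -6  -6  -6  -6
  Δ^4: 0  0  0
  Δ^5: 0  0
  Δ^6: 0
The third differences are constant (-6) and nonzero, while all higher differences vanish, so the minimal degree is 3.

3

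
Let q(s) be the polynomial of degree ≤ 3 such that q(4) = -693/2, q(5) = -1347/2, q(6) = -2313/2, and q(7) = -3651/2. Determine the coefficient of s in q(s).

Write q(s) = as^3 + bs^2 + cs + d. Substituting each data point gives a linear system:
  64a + 16b + 4c + d = -693/2
  125a + 25b + 5c + d = -1347/2
  216a + 36b + 6c + d = -2313/2
  343a + 49b + 7c + d = -3651/2
Solving the system yields a = -5, b = -3, c = 5, d = 3/2.
So q(s) = -5s³ - 3s² + 5s + 3/2.
The coefficient of s is 5.

5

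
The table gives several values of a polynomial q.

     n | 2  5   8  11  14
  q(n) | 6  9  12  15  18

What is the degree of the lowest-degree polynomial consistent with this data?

1

Forward differences of the values at n = 2, 5, 8, 11, 14:
  q  : 6  9  12  15  18
  Δ  : 3  3  3  3
  Δ^2: 0  0  0
  Δ^3: 0  0
  Δ^4: 0
The first differences are constant (3) and nonzero, while all higher differences vanish, so the minimal degree is 1.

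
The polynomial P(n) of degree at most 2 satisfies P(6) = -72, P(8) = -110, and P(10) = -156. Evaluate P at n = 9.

Using the Lagrange interpolation formula with nodes 6, 8, 10:
  L_0(n) = (n - 8)(n - 10) / 8
  L_1(n) = (n - 6)(n - 10) / -4
  L_2(n) = (n - 6)(n - 8) / 8
Then P(n) = -72·L_0(n) - 110·L_1(n) - 156·L_2(n).
Expanding and collecting terms gives P(n) = -n² - 5n - 6.
Evaluating at n = 9: P(9) = -132.

-132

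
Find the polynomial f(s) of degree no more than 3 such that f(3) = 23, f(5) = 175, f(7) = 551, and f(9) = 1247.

Using the Lagrange interpolation formula with nodes 3, 5, 7, 9:
  L_0(s) = (s - 5)(s - 7)(s - 9) / -48
  L_1(s) = (s - 3)(s - 7)(s - 9) / 16
  L_2(s) = (s - 3)(s - 5)(s - 9) / -16
  L_3(s) = (s - 3)(s - 5)(s - 7) / 48
Then f(s) = 23·L_0(s) + 175·L_1(s) + 551·L_2(s) + 1247·L_3(s).
Expanding and collecting terms gives f(s) = 2s³ - 2s² - 6s + 5.
Check: f(7) = 551. ✓

f(s) = 2s^3 - 2s^2 - 6s + 5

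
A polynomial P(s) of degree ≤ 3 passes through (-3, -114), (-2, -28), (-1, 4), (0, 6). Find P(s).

Using the Lagrange interpolation formula with nodes -3, -2, -1, 0:
  L_0(s) = (s + 2)(s + 1)s / -6
  L_1(s) = (s + 3)(s + 1)s / 2
  L_2(s) = (s + 3)(s + 2)s / -2
  L_3(s) = (s + 3)(s + 2)(s + 1) / 6
Then P(s) = -114·L_0(s) - 28·L_1(s) + 4·L_2(s) + 6·L_3(s).
Expanding and collecting terms gives P(s) = 4s^3 - 3s^2 - 5s + 6.
Check: P(-3) = -114. ✓

P(s) = 4s^3 - 3s^2 - 5s + 6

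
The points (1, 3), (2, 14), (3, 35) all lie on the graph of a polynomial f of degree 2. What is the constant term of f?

Write f(u) = au^2 + bu + c. Substituting each data point gives a linear system:
  a + b + c = 3
  4a + 2b + c = 14
  9a + 3b + c = 35
Solving the system yields a = 5, b = -4, c = 2.
So f(u) = 5u² - 4u + 2.
The constant term is 2.

2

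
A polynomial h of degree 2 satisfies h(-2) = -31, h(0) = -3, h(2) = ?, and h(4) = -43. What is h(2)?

On equispaced nodes a degree-2 polynomial has vanishing third forward difference, so
  - h(-2) + 3·h(0) - 3·h(2) + h(4) = 0.
Substituting the known values and solving for h(2):
  -3·h(2) = 21
  h(2) = -7.

-7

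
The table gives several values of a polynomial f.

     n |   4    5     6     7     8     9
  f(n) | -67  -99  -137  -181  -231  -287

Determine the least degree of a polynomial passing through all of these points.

2

Forward differences of the values at n = 4, 5, 6, 7, 8, 9:
  f  : -67  -99  -137  -181  -231  -287
  Δ  : -32  -38  -44  -50  -56
  Δ^2: -6  -6  -6  -6
  Δ^3: 0  0  0
  Δ^4: 0  0
  Δ^5: 0
The second differences are constant (-6) and nonzero, while all higher differences vanish, so the minimal degree is 2.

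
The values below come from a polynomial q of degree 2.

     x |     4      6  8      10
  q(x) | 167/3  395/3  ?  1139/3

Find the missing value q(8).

719/3

On equispaced nodes a degree-2 polynomial has vanishing third forward difference, so
  - q(4) + 3·q(6) - 3·q(8) + q(10) = 0.
Substituting the known values and solving for q(8):
  -3·q(8) = -719
  q(8) = 719/3.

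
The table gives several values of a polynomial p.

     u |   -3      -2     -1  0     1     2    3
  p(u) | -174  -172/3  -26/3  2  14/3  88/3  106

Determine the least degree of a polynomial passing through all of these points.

Forward differences of the values at u = -3, -2, -1, 0, 1, 2, 3:
  p  : -174  -172/3  -26/3  2  14/3  88/3  106
  Δ  : 350/3  146/3  32/3  8/3  74/3  230/3
  Δ^2: -68  -38  -8  22  52
  Δ^3: 30  30  30  30
  Δ^4: 0  0  0
  Δ^5: 0  0
  Δ^6: 0
The third differences are constant (30) and nonzero, while all higher differences vanish, so the minimal degree is 3.

3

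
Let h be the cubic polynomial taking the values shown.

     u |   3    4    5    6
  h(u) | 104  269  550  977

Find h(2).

Write h(u) = au^3 + bu^2 + cu + d. Substituting each data point gives a linear system:
  27a + 9b + 3c + d = 104
  64a + 16b + 4c + d = 269
  125a + 25b + 5c + d = 550
  216a + 36b + 6c + d = 977
Solving the system yields a = 5, b = -2, c = -6, d = 5.
So h(u) = 5u^3 - 2u^2 - 6u + 5.
Then h(2) = 25.

25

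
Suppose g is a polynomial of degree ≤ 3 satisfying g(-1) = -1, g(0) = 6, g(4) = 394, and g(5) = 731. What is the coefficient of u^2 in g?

3

Write g(u) = au^3 + bu^2 + cu + d. Substituting each data point gives a linear system:
  -a + b - c + d = -1
  d = 6
  64a + 16b + 4c + d = 394
  125a + 25b + 5c + d = 731
Solving the system yields a = 5, b = 3, c = 5, d = 6.
So g(u) = 5u³ + 3u² + 5u + 6.
The coefficient of u^2 is 3.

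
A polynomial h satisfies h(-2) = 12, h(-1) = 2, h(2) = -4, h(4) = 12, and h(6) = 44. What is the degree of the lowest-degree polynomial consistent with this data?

2

Divided differences on the nodes -2, -1, 2, 4, 6:
  order 0: 12  2  -4  12  44
  order 1: -10  -2  8  16
  order 2: 2  2  2
  order 3: 0  0
  order 4: 0
The order-2 divided differences are all 2 (nonzero) and every higher order vanishes, so the data lies on a polynomial of degree exactly 2.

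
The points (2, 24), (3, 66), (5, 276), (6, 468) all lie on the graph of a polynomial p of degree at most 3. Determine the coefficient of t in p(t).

Write p(t) = at^3 + bt^2 + ct + d. Substituting each data point gives a linear system:
  8a + 4b + 2c + d = 24
  27a + 9b + 3c + d = 66
  125a + 25b + 5c + d = 276
  216a + 36b + 6c + d = 468
Solving the system yields a = 2, b = 1, c = -1, d = 6.
So p(t) = 2t^3 + t^2 - t + 6.
The coefficient of t is -1.

-1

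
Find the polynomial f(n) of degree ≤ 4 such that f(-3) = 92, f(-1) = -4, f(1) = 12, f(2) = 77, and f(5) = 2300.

f(n) = 3n^4 + 4n^3 - 4n^2 + 4n + 5

Using the Lagrange interpolation formula with nodes -3, -1, 1, 2, 5:
  L_0(n) = (n + 1)(n - 1)(n - 2)(n - 5) / 320
  L_1(n) = (n + 3)(n - 1)(n - 2)(n - 5) / -72
  L_2(n) = (n + 3)(n + 1)(n - 2)(n - 5) / 32
  L_3(n) = (n + 3)(n + 1)(n - 1)(n - 5) / -45
  L_4(n) = (n + 3)(n + 1)(n - 1)(n - 2) / 576
Then f(n) = 92·L_0(n) - 4·L_1(n) + 12·L_2(n) + 77·L_3(n) + 2300·L_4(n).
Expanding and collecting terms gives f(n) = 3n⁴ + 4n³ - 4n² + 4n + 5.
Check: f(2) = 77. ✓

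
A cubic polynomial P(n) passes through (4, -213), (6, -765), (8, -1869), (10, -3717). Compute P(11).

-4980

Using the Lagrange interpolation formula with nodes 4, 6, 8, 10:
  L_0(n) = (n - 6)(n - 8)(n - 10) / -48
  L_1(n) = (n - 4)(n - 8)(n - 10) / 16
  L_2(n) = (n - 4)(n - 6)(n - 10) / -16
  L_3(n) = (n - 4)(n - 6)(n - 8) / 48
Then P(n) = -213·L_0(n) - 765·L_1(n) - 1869·L_2(n) - 3717·L_3(n).
Expanding and collecting terms gives P(n) = -4n^3 + 3n^2 - 2n + 3.
Evaluating at n = 11: P(11) = -4980.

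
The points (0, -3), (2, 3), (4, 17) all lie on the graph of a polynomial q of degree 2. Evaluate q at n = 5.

Write q(n) = an^2 + bn + c. Substituting each data point gives a linear system:
  c = -3
  4a + 2b + c = 3
  16a + 4b + c = 17
Solving the system yields a = 1, b = 1, c = -3.
So q(n) = n^2 + n - 3.
Then q(5) = 27.

27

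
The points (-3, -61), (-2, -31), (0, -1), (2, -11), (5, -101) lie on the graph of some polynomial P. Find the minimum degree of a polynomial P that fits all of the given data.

2

Divided differences on the nodes -3, -2, 0, 2, 5:
  order 0: -61  -31  -1  -11  -101
  order 1: 30  15  -5  -30
  order 2: -5  -5  -5
  order 3: 0  0
  order 4: 0
The order-2 divided differences are all -5 (nonzero) and every higher order vanishes, so the data lies on a polynomial of degree exactly 2.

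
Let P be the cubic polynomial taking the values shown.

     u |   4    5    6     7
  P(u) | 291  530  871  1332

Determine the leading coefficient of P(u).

Write P(u) = au^3 + bu^2 + cu + d. Substituting each data point gives a linear system:
  64a + 16b + 4c + d = 291
  125a + 25b + 5c + d = 530
  216a + 36b + 6c + d = 871
  343a + 49b + 7c + d = 1332
Solving the system yields a = 3, b = 6, c = 2, d = -5.
So P(u) = 3u^3 + 6u^2 + 2u - 5.
The leading coefficient is 3.

3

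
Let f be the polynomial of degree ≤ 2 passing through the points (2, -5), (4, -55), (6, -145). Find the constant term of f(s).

5

Write f(s) = as^2 + bs + c. Substituting each data point gives a linear system:
  4a + 2b + c = -5
  16a + 4b + c = -55
  36a + 6b + c = -145
Solving the system yields a = -5, b = 5, c = 5.
So f(s) = -5s^2 + 5s + 5.
The constant term is 5.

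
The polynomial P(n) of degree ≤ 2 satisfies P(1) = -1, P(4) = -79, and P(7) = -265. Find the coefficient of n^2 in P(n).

Write P(n) = an^2 + bn + c. Substituting each data point gives a linear system:
  a + b + c = -1
  16a + 4b + c = -79
  49a + 7b + c = -265
Solving the system yields a = -6, b = 4, c = 1.
So P(n) = -6n^2 + 4n + 1.
The leading coefficient is -6.

-6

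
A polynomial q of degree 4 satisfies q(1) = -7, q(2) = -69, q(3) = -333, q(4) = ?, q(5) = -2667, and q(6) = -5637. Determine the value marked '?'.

-1069

The 5 known points determine the degree-4 polynomial uniquely.
Write q(x) = ax^4 + bx^3 + cx^2 + dx + e. Substituting each data point gives a linear system:
  a + b + c + d + e = -7
  16a + 8b + 4c + 2d + e = -69
  81a + 27b + 9c + 3d + e = -333
  625a + 125b + 25c + 5d + e = -2667
  1296a + 216b + 36c + 6d + e = -5637
Solving the system yields a = -5, b = 5, c = -6, d = -4, e = 3.
So q(x) = -5x⁴ + 5x³ - 6x² - 4x + 3.
Then q(4) = -1069.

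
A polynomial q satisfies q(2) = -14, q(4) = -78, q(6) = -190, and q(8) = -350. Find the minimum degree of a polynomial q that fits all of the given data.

Forward differences of the values at u = 2, 4, 6, 8:
  q  : -14  -78  -190  -350
  Δ  : -64  -112  -160
  Δ^2: -48  -48
  Δ^3: 0
The second differences are constant (-48) and nonzero, while all higher differences vanish, so the minimal degree is 2.

2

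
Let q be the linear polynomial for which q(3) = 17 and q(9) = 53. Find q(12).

71

Write q(n) = an + b. Substituting each data point gives a linear system:
  3a + b = 17
  9a + b = 53
Solving the system yields a = 6, b = -1.
So q(n) = 6n - 1.
Then q(12) = 71.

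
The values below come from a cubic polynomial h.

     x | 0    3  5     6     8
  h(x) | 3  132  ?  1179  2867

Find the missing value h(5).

668

The 4 known points determine the degree-3 polynomial uniquely.
Write h(x) = ax^3 + bx^2 + cx + d. Substituting each data point gives a linear system:
  d = 3
  27a + 9b + 3c + d = 132
  216a + 36b + 6c + d = 1179
  512a + 64b + 8c + d = 2867
Solving the system yields a = 6, b = -3, c = -2, d = 3.
So h(x) = 6x³ - 3x² - 2x + 3.
Then h(5) = 668.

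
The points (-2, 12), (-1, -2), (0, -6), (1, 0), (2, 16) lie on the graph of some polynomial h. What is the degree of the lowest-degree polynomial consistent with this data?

2

Forward differences of the values at t = -2, -1, 0, 1, 2:
  h  : 12  -2  -6  0  16
  Δ  : -14  -4  6  16
  Δ^2: 10  10  10
  Δ^3: 0  0
  Δ^4: 0
The second differences are constant (10) and nonzero, while all higher differences vanish, so the minimal degree is 2.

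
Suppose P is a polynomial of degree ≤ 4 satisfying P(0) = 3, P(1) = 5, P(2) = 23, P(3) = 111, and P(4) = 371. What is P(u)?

Using the Lagrange interpolation formula with nodes 0, 1, 2, 3, 4:
  L_0(u) = (u - 1)(u - 2)(u - 3)(u - 4) / 24
  L_1(u) = u(u - 2)(u - 3)(u - 4) / -6
  L_2(u) = u(u - 1)(u - 3)(u - 4) / 4
  L_3(u) = u(u - 1)(u - 2)(u - 4) / -6
  L_4(u) = u(u - 1)(u - 2)(u - 3) / 24
Then P(u) = 3·L_0(u) + 5·L_1(u) + 23·L_2(u) + 111·L_3(u) + 371·L_4(u).
Expanding and collecting terms gives P(u) = 2u^4 - 3u^3 + 3u^2 + 3.
Check: P(4) = 371. ✓

P(u) = 2u^4 - 3u^3 + 3u^2 + 3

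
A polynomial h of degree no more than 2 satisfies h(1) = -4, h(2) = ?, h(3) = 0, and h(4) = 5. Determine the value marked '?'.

The 3 known points determine the degree-2 polynomial uniquely.
Write h(x) = ax^2 + bx + c. Substituting each data point gives a linear system:
  a + b + c = -4
  9a + 3b + c = 0
  16a + 4b + c = 5
Solving the system yields a = 1, b = -2, c = -3.
So h(x) = x² - 2x - 3.
Then h(2) = -3.

-3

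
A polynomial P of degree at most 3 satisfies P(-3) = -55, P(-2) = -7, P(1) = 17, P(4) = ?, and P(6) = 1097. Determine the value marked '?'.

The 4 known points determine the degree-3 polynomial uniquely.
Write P(x) = ax^3 + bx^2 + cx + d. Substituting each data point gives a linear system:
  -27a + 9b - 3c + d = -55
  -8a + 4b - 2c + d = -7
  a + b + c + d = 17
  216a + 36b + 6c + d = 1097
Solving the system yields a = 4, b = 6, c = 2, d = 5.
So P(x) = 4x^3 + 6x^2 + 2x + 5.
Then P(4) = 365.

365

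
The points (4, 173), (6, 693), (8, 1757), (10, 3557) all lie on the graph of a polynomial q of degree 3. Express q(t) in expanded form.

q(t) = 4t^3 - 4t^2 - 4t - 3

Write q(t) = at^3 + bt^2 + ct + d. Substituting each data point gives a linear system:
  64a + 16b + 4c + d = 173
  216a + 36b + 6c + d = 693
  512a + 64b + 8c + d = 1757
  1000a + 100b + 10c + d = 3557
Solving the system yields a = 4, b = -4, c = -4, d = -3.
So q(t) = 4t^3 - 4t^2 - 4t - 3.
Check: q(4) = 173. ✓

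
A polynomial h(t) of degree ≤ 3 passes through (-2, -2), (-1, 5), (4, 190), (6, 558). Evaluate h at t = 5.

341

Using the Lagrange interpolation formula with nodes -2, -1, 4, 6:
  L_0(t) = (t + 1)(t - 4)(t - 6) / -48
  L_1(t) = (t + 2)(t - 4)(t - 6) / 35
  L_2(t) = (t + 2)(t + 1)(t - 6) / -60
  L_3(t) = (t + 2)(t + 1)(t - 4) / 112
Then h(t) = -2·L_0(t) + 5·L_1(t) + 190·L_2(t) + 558·L_3(t).
Expanding and collecting terms gives h(t) = 2t³ + 3t² + 2t + 6.
Evaluating at t = 5: h(5) = 341.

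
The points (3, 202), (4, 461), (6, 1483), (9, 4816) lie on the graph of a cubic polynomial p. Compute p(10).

Using the Lagrange interpolation formula with nodes 3, 4, 6, 9:
  L_0(x) = (x - 4)(x - 6)(x - 9) / -18
  L_1(x) = (x - 3)(x - 6)(x - 9) / 10
  L_2(x) = (x - 3)(x - 4)(x - 9) / -18
  L_3(x) = (x - 3)(x - 4)(x - 6) / 90
Then p(x) = 202·L_0(x) + 461·L_1(x) + 1483·L_2(x) + 4816·L_3(x).
Expanding and collecting terms gives p(x) = 6x^3 + 6x^2 - 5x + 1.
Evaluating at x = 10: p(10) = 6551.

6551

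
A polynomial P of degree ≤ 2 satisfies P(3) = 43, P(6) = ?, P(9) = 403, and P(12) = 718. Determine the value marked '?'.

On equispaced nodes a degree-2 polynomial has vanishing third forward difference, so
  - P(3) + 3·P(6) - 3·P(9) + P(12) = 0.
Substituting the known values and solving for P(6):
  3·P(6) = 534
  P(6) = 178.

178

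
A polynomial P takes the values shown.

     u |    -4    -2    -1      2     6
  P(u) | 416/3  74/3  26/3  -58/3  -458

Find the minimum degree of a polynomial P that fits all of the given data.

Divided differences on the nodes -4, -2, -1, 2, 6:
  order 0: 416/3  74/3  26/3  -58/3  -458
  order 1: -57  -16  -28/3  -329/3
  order 2: 41/3  5/3  -43/3
  order 3: -2  -2
  order 4: 0
The order-3 divided differences are all -2 (nonzero) and every higher order vanishes, so the data lies on a polynomial of degree exactly 3.

3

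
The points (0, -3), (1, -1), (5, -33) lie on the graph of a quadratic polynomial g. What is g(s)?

Using the Lagrange interpolation formula with nodes 0, 1, 5:
  L_0(s) = (s - 1)(s - 5) / 5
  L_1(s) = s(s - 5) / -4
  L_2(s) = s(s - 1) / 20
Then g(s) = -3·L_0(s) - 1·L_1(s) - 33·L_2(s).
Expanding and collecting terms gives g(s) = -2s^2 + 4s - 3.
Check: g(5) = -33. ✓

g(s) = -2s^2 + 4s - 3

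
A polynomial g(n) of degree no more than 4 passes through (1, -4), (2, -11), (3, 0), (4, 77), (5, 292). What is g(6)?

Forward differences of the values at n = 1, 2, 3, 4, 5:
  g  : -4  -11  0  77  292
  Δ  : -7  11  77  215
  Δ^2: 18  66  138
  Δ^3: 48  72
  Δ^4: 24
The fourth differences are constant, confirming degree 4.
Interpolating (Newton forward form) and evaluating at n = 6 gives g(6) = 741.

741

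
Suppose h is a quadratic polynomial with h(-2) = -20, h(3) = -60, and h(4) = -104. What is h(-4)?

Using the Lagrange interpolation formula with nodes -2, 3, 4:
  L_0(u) = (u - 3)(u - 4) / 30
  L_1(u) = (u + 2)(u - 4) / -5
  L_2(u) = (u + 2)(u - 3) / 6
Then h(u) = -20·L_0(u) - 60·L_1(u) - 104·L_2(u).
Expanding and collecting terms gives h(u) = -6u² - 2u.
Evaluating at u = -4: h(-4) = -88.

-88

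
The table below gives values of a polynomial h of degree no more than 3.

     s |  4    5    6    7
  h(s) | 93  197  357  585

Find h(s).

Using the Lagrange interpolation formula with nodes 4, 5, 6, 7:
  L_0(s) = (s - 5)(s - 6)(s - 7) / -6
  L_1(s) = (s - 4)(s - 6)(s - 7) / 2
  L_2(s) = (s - 4)(s - 5)(s - 7) / -2
  L_3(s) = (s - 4)(s - 5)(s - 6) / 6
Then h(s) = 93·L_0(s) + 197·L_1(s) + 357·L_2(s) + 585·L_3(s).
Expanding and collecting terms gives h(s) = 2s^3 - 2s^2 - 3.
Check: h(6) = 357. ✓

h(s) = 2s^3 - 2s^2 - 3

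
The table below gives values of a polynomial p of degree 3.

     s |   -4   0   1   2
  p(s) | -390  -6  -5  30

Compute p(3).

135

Write p(s) = as^3 + bs^2 + cs + d. Substituting each data point gives a linear system:
  -64a + 16b - 4c + d = -390
  d = -6
  a + b + c + d = -5
  8a + 4b + 2c + d = 30
Solving the system yields a = 6, b = -1, c = -4, d = -6.
So p(s) = 6s^3 - s^2 - 4s - 6.
Then p(3) = 135.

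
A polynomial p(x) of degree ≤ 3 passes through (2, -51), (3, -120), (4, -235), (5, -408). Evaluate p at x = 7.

Forward differences of the values at x = 2, 3, 4, 5:
  p  : -51  -120  -235  -408
  Δ  : -69  -115  -173
  Δ^2: -46  -58
  Δ^3: -12
The third differences are constant, confirming degree 3.
Interpolating (Newton forward form) and evaluating at x = 7 gives p(7) = -976.

-976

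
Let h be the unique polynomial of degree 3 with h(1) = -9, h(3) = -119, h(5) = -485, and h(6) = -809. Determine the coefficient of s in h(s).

4

Write h(s) = as^3 + bs^2 + cs + d. Substituting each data point gives a linear system:
  a + b + c + d = -9
  27a + 9b + 3c + d = -119
  125a + 25b + 5c + d = -485
  216a + 36b + 6c + d = -809
Solving the system yields a = -3, b = -5, c = 4, d = -5.
So h(s) = -3s³ - 5s² + 4s - 5.
The coefficient of s is 4.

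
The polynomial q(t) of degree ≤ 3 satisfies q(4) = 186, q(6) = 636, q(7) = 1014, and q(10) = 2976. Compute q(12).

5154

Write q(t) = at^3 + bt^2 + ct + d. Substituting each data point gives a linear system:
  64a + 16b + 4c + d = 186
  216a + 36b + 6c + d = 636
  343a + 49b + 7c + d = 1014
  1000a + 100b + 10c + d = 2976
Solving the system yields a = 3, b = 0, c = -3, d = 6.
So q(t) = 3t^3 - 3t + 6.
Then q(12) = 5154.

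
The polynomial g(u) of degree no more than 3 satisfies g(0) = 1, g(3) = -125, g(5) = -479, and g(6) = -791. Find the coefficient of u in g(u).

Write g(u) = au^3 + bu^2 + cu + d. Substituting each data point gives a linear system:
  d = 1
  27a + 9b + 3c + d = -125
  125a + 25b + 5c + d = -479
  216a + 36b + 6c + d = -791
Solving the system yields a = -3, b = -3, c = -6, d = 1.
So g(u) = -3u^3 - 3u^2 - 6u + 1.
The coefficient of u is -6.

-6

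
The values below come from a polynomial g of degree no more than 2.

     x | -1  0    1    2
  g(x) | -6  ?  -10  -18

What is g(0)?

-6

The 3 known points determine the degree-2 polynomial uniquely.
Write g(x) = ax^2 + bx + c. Substituting each data point gives a linear system:
  a - b + c = -6
  a + b + c = -10
  4a + 2b + c = -18
Solving the system yields a = -2, b = -2, c = -6.
So g(x) = -2x^2 - 2x - 6.
Then g(0) = -6.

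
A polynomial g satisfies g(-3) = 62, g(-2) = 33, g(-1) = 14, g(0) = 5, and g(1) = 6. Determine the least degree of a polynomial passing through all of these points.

Forward differences of the values at s = -3, -2, -1, 0, 1:
  g  : 62  33  14  5  6
  Δ  : -29  -19  -9  1
  Δ^2: 10  10  10
  Δ^3: 0  0
  Δ^4: 0
The second differences are constant (10) and nonzero, while all higher differences vanish, so the minimal degree is 2.

2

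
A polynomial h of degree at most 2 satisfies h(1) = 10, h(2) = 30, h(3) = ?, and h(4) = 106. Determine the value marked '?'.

On equispaced nodes a degree-2 polynomial has vanishing third forward difference, so
  - h(1) + 3·h(2) - 3·h(3) + h(4) = 0.
Substituting the known values and solving for h(3):
  -3·h(3) = -186
  h(3) = 62.

62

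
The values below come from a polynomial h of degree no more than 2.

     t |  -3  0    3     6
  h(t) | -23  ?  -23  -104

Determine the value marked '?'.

The 3 known points determine the degree-2 polynomial uniquely.
Write h(t) = at^2 + bt + c. Substituting each data point gives a linear system:
  9a - 3b + c = -23
  9a + 3b + c = -23
  36a + 6b + c = -104
Solving the system yields a = -3, b = 0, c = 4.
So h(t) = -3t^2 + 4.
Then h(0) = 4.

4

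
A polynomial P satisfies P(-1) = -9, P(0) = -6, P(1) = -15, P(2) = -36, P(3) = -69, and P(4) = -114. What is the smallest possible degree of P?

Forward differences of the values at t = -1, 0, 1, 2, 3, 4:
  P  : -9  -6  -15  -36  -69  -114
  Δ  : 3  -9  -21  -33  -45
  Δ^2: -12  -12  -12  -12
  Δ^3: 0  0  0
  Δ^4: 0  0
  Δ^5: 0
The second differences are constant (-12) and nonzero, while all higher differences vanish, so the minimal degree is 2.

2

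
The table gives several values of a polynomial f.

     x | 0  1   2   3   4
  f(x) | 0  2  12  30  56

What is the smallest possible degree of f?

2

Forward differences of the values at x = 0, 1, 2, 3, 4:
  f  : 0  2  12  30  56
  Δ  : 2  10  18  26
  Δ^2: 8  8  8
  Δ^3: 0  0
  Δ^4: 0
The second differences are constant (8) and nonzero, while all higher differences vanish, so the minimal degree is 2.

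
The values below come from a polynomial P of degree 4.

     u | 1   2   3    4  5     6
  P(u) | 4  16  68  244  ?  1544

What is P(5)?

676

The 5 known points determine the degree-4 polynomial uniquely.
Write P(u) = au^4 + bu^3 + cu^2 + du + e. Substituting each data point gives a linear system:
  a + b + c + d + e = 4
  16a + 8b + 4c + 2d + e = 16
  81a + 27b + 9c + 3d + e = 68
  256a + 64b + 16c + 4d + e = 244
  1296a + 216b + 36c + 6d + e = 1544
Solving the system yields a = 2, b = -6, c = 6, d = 6, e = -4.
So P(u) = 2u^4 - 6u^3 + 6u^2 + 6u - 4.
Then P(5) = 676.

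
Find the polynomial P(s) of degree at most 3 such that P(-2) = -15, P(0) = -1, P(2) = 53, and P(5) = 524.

Write P(s) = as^3 + bs^2 + cs + d. Substituting each data point gives a linear system:
  -8a + 4b - 2c + d = -15
  d = -1
  8a + 4b + 2c + d = 53
  125a + 25b + 5c + d = 524
Solving the system yields a = 3, b = 5, c = 5, d = -1.
So P(s) = 3s^3 + 5s^2 + 5s - 1.
Check: P(-2) = -15. ✓

P(s) = 3s^3 + 5s^2 + 5s - 1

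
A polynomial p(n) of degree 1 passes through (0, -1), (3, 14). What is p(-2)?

Using the Lagrange interpolation formula with nodes 0, 3:
  L_0(n) = (n - 3) / -3
  L_1(n) = n / 3
Then p(n) = -1·L_0(n) + 14·L_1(n).
Expanding and collecting terms gives p(n) = 5n - 1.
Evaluating at n = -2: p(-2) = -11.

-11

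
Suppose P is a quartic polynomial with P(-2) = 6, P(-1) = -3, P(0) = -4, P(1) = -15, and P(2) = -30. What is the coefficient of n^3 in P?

Write P(n) = an^4 + bn^3 + cn^2 + dn + e. Substituting each data point gives a linear system:
  16a - 8b + 4c - 2d + e = 6
  a - b + c - d + e = -3
  e = -4
  a + b + c + d + e = -15
  16a + 8b + 4c + 2d + e = -30
Solving the system yields a = 1, b = -1, c = -6, d = -5, e = -4.
So P(n) = n^4 - n^3 - 6n^2 - 5n - 4.
The coefficient of n^3 is -1.

-1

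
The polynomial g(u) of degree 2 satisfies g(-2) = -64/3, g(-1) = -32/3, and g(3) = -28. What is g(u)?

Write g(u) = au^2 + bu + c. Substituting each data point gives a linear system:
  4a - 2b + c = -64/3
  a - b + c = -32/3
  9a + 3b + c = -28
Solving the system yields a = -3, b = 5/3, c = -6.
So g(u) = -3u^2 + (5/3)u - 6.
Check: g(-2) = -64/3. ✓

g(u) = -3u^2 + (5/3)u - 6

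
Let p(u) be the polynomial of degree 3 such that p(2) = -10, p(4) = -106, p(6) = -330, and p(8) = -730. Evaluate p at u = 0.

6

Write p(u) = au^3 + bu^2 + cu + d. Substituting each data point gives a linear system:
  8a + 4b + 2c + d = -10
  64a + 16b + 4c + d = -106
  216a + 36b + 6c + d = -330
  512a + 64b + 8c + d = -730
Solving the system yields a = -1, b = -4, c = 4, d = 6.
So p(u) = -u^3 - 4u^2 + 4u + 6.
Then p(0) = 6.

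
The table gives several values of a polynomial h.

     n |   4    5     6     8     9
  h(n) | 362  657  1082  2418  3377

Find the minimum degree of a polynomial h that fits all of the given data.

3

Divided differences on the nodes 4, 5, 6, 8, 9:
  order 0: 362  657  1082  2418  3377
  order 1: 295  425  668  959
  order 2: 65  81  97
  order 3: 4  4
  order 4: 0
The order-3 divided differences are all 4 (nonzero) and every higher order vanishes, so the data lies on a polynomial of degree exactly 3.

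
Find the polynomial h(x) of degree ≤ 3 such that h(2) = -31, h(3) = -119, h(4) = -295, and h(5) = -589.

h(x) = -5x^3 + x^2 + 2x + 1

Write h(x) = ax^3 + bx^2 + cx + d. Substituting each data point gives a linear system:
  8a + 4b + 2c + d = -31
  27a + 9b + 3c + d = -119
  64a + 16b + 4c + d = -295
  125a + 25b + 5c + d = -589
Solving the system yields a = -5, b = 1, c = 2, d = 1.
So h(x) = -5x^3 + x^2 + 2x + 1.
Check: h(3) = -119. ✓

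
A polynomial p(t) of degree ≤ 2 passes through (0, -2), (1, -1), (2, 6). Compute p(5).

Using the Lagrange interpolation formula with nodes 0, 1, 2:
  L_0(t) = (t - 1)(t - 2) / 2
  L_1(t) = t(t - 2) / -1
  L_2(t) = t(t - 1) / 2
Then p(t) = -2·L_0(t) - 1·L_1(t) + 6·L_2(t).
Expanding and collecting terms gives p(t) = 3t^2 - 2t - 2.
Evaluating at t = 5: p(5) = 63.

63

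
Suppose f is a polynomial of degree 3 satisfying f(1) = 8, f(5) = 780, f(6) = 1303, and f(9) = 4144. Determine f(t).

Using the Lagrange interpolation formula with nodes 1, 5, 6, 9:
  L_0(t) = (t - 5)(t - 6)(t - 9) / -160
  L_1(t) = (t - 1)(t - 6)(t - 9) / 16
  L_2(t) = (t - 1)(t - 5)(t - 9) / -15
  L_3(t) = (t - 1)(t - 5)(t - 6) / 96
Then f(t) = 8·L_0(t) + 780·L_1(t) + 1303·L_2(t) + 4144·L_3(t).
Expanding and collecting terms gives f(t) = 5t^3 + 6t^2 + 2t - 5.
Check: f(1) = 8. ✓

f(t) = 5t^3 + 6t^2 + 2t - 5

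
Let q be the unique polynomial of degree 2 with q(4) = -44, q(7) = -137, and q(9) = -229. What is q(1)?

-5

Write q(u) = au^2 + bu + c. Substituting each data point gives a linear system:
  16a + 4b + c = -44
  49a + 7b + c = -137
  81a + 9b + c = -229
Solving the system yields a = -3, b = 2, c = -4.
So q(u) = -3u^2 + 2u - 4.
Then q(1) = -5.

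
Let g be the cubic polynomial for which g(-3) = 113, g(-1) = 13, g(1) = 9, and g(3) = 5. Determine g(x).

g(x) = -2x^3 + 6x^2 + 5

Write g(x) = ax^3 + bx^2 + cx + d. Substituting each data point gives a linear system:
  -27a + 9b - 3c + d = 113
  -a + b - c + d = 13
  a + b + c + d = 9
  27a + 9b + 3c + d = 5
Solving the system yields a = -2, b = 6, c = 0, d = 5.
So g(x) = -2x^3 + 6x^2 + 5.
Check: g(-3) = 113. ✓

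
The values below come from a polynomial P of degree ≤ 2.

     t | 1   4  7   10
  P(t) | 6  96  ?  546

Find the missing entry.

276

The 3 known points determine the degree-2 polynomial uniquely.
Write P(t) = at^2 + bt + c. Substituting each data point gives a linear system:
  a + b + c = 6
  16a + 4b + c = 96
  100a + 10b + c = 546
Solving the system yields a = 5, b = 5, c = -4.
So P(t) = 5t^2 + 5t - 4.
Then P(7) = 276.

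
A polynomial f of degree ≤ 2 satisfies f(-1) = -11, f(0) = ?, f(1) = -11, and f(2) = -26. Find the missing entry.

-6

The 3 known points determine the degree-2 polynomial uniquely.
Write f(s) = as^2 + bs + c. Substituting each data point gives a linear system:
  a - b + c = -11
  a + b + c = -11
  4a + 2b + c = -26
Solving the system yields a = -5, b = 0, c = -6.
So f(s) = -5s^2 - 6.
Then f(0) = -6.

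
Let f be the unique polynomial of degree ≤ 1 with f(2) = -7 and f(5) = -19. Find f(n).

f(n) = -4n + 1

Write f(n) = an + b. Substituting each data point gives a linear system:
  2a + b = -7
  5a + b = -19
Solving the system yields a = -4, b = 1.
So f(n) = -4n + 1.
Check: f(2) = -7. ✓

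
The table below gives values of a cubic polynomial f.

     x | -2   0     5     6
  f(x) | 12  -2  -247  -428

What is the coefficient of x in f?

Write f(x) = ax^3 + bx^2 + cx + d. Substituting each data point gives a linear system:
  -8a + 4b - 2c + d = 12
  d = -2
  125a + 25b + 5c + d = -247
  216a + 36b + 6c + d = -428
Solving the system yields a = -2, b = 0, c = 1, d = -2.
So f(x) = -2x³ + x - 2.
The coefficient of x is 1.

1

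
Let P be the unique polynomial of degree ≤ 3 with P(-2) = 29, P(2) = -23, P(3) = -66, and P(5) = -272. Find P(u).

P(u) = -2u^3 - 5u + 3

Write P(u) = au^3 + bu^2 + cu + d. Substituting each data point gives a linear system:
  -8a + 4b - 2c + d = 29
  8a + 4b + 2c + d = -23
  27a + 9b + 3c + d = -66
  125a + 25b + 5c + d = -272
Solving the system yields a = -2, b = 0, c = -5, d = 3.
So P(u) = -2u^3 - 5u + 3.
Check: P(5) = -272. ✓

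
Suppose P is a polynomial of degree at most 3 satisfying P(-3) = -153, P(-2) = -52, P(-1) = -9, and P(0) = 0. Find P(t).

P(t) = 4t^3 - 5t^2

Using the Lagrange interpolation formula with nodes -3, -2, -1, 0:
  L_0(t) = (t + 2)(t + 1)t / -6
  L_1(t) = (t + 3)(t + 1)t / 2
  L_2(t) = (t + 3)(t + 2)t / -2
  L_3(t) = (t + 3)(t + 2)(t + 1) / 6
Then P(t) = -153·L_0(t) - 52·L_1(t) - 9·L_2(t) + 0·L_3(t).
Expanding and collecting terms gives P(t) = 4t^3 - 5t^2.
Check: P(-1) = -9. ✓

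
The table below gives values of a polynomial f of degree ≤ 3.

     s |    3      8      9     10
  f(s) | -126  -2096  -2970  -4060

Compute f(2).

-44

Using the Lagrange interpolation formula with nodes 3, 8, 9, 10:
  L_0(s) = (s - 8)(s - 9)(s - 10) / -210
  L_1(s) = (s - 3)(s - 9)(s - 10) / 10
  L_2(s) = (s - 3)(s - 8)(s - 10) / -6
  L_3(s) = (s - 3)(s - 8)(s - 9) / 14
Then f(s) = -126·L_0(s) - 2096·L_1(s) - 2970·L_2(s) - 4060·L_3(s).
Expanding and collecting terms gives f(s) = -4s^3 - 6s.
Evaluating at s = 2: f(2) = -44.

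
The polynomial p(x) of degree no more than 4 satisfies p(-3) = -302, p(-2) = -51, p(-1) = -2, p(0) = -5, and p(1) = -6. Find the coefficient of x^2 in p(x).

5

Write p(x) = ax^4 + bx^3 + cx^2 + dx + e. Substituting each data point gives a linear system:
  81a - 27b + 9c - 3d + e = -302
  16a - 8b + 4c - 2d + e = -51
  a - b + c - d + e = -2
  e = -5
  a + b + c + d + e = -6
Solving the system yields a = -4, b = 1, c = 5, d = -3, e = -5.
So p(x) = -4x⁴ + x³ + 5x² - 3x - 5.
The coefficient of x^2 is 5.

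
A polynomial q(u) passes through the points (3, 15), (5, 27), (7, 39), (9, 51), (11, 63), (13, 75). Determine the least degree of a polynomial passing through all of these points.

1

Forward differences of the values at u = 3, 5, 7, 9, 11, 13:
  q  : 15  27  39  51  63  75
  Δ  : 12  12  12  12  12
  Δ^2: 0  0  0  0
  Δ^3: 0  0  0
  Δ^4: 0  0
  Δ^5: 0
The first differences are constant (12) and nonzero, while all higher differences vanish, so the minimal degree is 1.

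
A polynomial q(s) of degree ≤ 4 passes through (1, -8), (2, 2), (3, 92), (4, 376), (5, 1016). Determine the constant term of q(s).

Write q(s) = as^4 + bs^3 + cs^2 + ds + e. Substituting each data point gives a linear system:
  a + b + c + d + e = -8
  16a + 8b + 4c + 2d + e = 2
  81a + 27b + 9c + 3d + e = 92
  256a + 64b + 16c + 4d + e = 376
  625a + 125b + 25c + 5d + e = 1016
Solving the system yields a = 2, b = -1, c = -4, d = -1, e = -4.
So q(s) = 2s⁴ - s³ - 4s² - s - 4.
The constant term is -4.

-4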